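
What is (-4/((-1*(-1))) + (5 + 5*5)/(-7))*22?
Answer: -1276/7 ≈ -182.29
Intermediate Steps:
(-4/((-1*(-1))) + (5 + 5*5)/(-7))*22 = (-4/1 + (5 + 25)*(-⅐))*22 = (-4*1 + 30*(-⅐))*22 = (-4 - 30/7)*22 = -58/7*22 = -1276/7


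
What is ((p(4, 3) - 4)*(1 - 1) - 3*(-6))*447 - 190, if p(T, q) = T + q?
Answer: 7856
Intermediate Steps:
((p(4, 3) - 4)*(1 - 1) - 3*(-6))*447 - 190 = (((4 + 3) - 4)*(1 - 1) - 3*(-6))*447 - 190 = ((7 - 4)*0 + 18)*447 - 190 = (3*0 + 18)*447 - 190 = (0 + 18)*447 - 190 = 18*447 - 190 = 8046 - 190 = 7856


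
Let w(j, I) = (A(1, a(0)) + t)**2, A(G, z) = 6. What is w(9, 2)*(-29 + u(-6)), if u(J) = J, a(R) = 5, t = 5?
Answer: -4235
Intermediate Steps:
w(j, I) = 121 (w(j, I) = (6 + 5)**2 = 11**2 = 121)
w(9, 2)*(-29 + u(-6)) = 121*(-29 - 6) = 121*(-35) = -4235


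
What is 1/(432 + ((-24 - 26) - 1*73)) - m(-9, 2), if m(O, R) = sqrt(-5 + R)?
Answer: 1/309 - I*sqrt(3) ≈ 0.0032362 - 1.732*I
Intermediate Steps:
1/(432 + ((-24 - 26) - 1*73)) - m(-9, 2) = 1/(432 + ((-24 - 26) - 1*73)) - sqrt(-5 + 2) = 1/(432 + (-50 - 73)) - sqrt(-3) = 1/(432 - 123) - I*sqrt(3) = 1/309 - I*sqrt(3)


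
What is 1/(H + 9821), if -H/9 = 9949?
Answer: -1/79720 ≈ -1.2544e-5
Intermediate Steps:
H = -89541 (H = -9*9949 = -89541)
1/(H + 9821) = 1/(-89541 + 9821) = 1/(-79720) = -1/79720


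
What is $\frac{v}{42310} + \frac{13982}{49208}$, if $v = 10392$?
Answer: $\frac{275736989}{520497620} \approx 0.52976$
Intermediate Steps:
$\frac{v}{42310} + \frac{13982}{49208} = \frac{10392}{42310} + \frac{13982}{49208} = 10392 \cdot \frac{1}{42310} + 13982 \cdot \frac{1}{49208} = \frac{5196}{21155} + \frac{6991}{24604} = \frac{275736989}{520497620}$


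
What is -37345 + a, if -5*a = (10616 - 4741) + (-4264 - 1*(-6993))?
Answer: -195329/5 ≈ -39066.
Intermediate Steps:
a = -8604/5 (a = -((10616 - 4741) + (-4264 - 1*(-6993)))/5 = -(5875 + (-4264 + 6993))/5 = -(5875 + 2729)/5 = -⅕*8604 = -8604/5 ≈ -1720.8)
-37345 + a = -37345 - 8604/5 = -195329/5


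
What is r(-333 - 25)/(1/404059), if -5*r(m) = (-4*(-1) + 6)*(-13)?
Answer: 10505534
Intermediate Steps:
r(m) = 26 (r(m) = -(-4*(-1) + 6)*(-13)/5 = -(4 + 6)*(-13)/5 = -2*(-13) = -1/5*(-130) = 26)
r(-333 - 25)/(1/404059) = 26/(1/404059) = 26*404059 = 10505534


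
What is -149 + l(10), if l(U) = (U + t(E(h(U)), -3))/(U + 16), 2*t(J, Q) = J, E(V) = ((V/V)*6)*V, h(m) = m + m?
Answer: -1902/13 ≈ -146.31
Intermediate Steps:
h(m) = 2*m
E(V) = 6*V (E(V) = (1*6)*V = 6*V)
t(J, Q) = J/2
l(U) = 7*U/(16 + U) (l(U) = (U + (6*(2*U))/2)/(U + 16) = (U + (12*U)/2)/(16 + U) = (U + 6*U)/(16 + U) = (7*U)/(16 + U) = 7*U/(16 + U))
-149 + l(10) = -149 + 7*10/(16 + 10) = -149 + 7*10/26 = -149 + 7*10*(1/26) = -149 + 35/13 = -1902/13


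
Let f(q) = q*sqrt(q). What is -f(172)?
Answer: -344*sqrt(43) ≈ -2255.8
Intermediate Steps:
f(q) = q**(3/2)
-f(172) = -172**(3/2) = -344*sqrt(43)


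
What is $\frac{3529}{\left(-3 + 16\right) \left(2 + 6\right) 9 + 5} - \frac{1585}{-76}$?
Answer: $\frac{1759689}{71516} \approx 24.606$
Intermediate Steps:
$\frac{3529}{\left(-3 + 16\right) \left(2 + 6\right) 9 + 5} - \frac{1585}{-76} = \frac{3529}{13 \cdot 8 \cdot 9 + 5} - - \frac{1585}{76} = \frac{3529}{104 \cdot 9 + 5} + \frac{1585}{76} = \frac{3529}{936 + 5} + \frac{1585}{76} = \frac{3529}{941} + \frac{1585}{76} = \frac{1759689}{71516}$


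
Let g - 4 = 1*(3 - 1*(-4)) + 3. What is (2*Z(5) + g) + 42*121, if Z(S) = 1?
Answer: 5098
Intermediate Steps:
g = 14 (g = 4 + (1*(3 - 1*(-4)) + 3) = 4 + (1*(3 + 4) + 3) = 4 + (1*7 + 3) = 4 + (7 + 3) = 4 + 10 = 14)
(2*Z(5) + g) + 42*121 = (2*1 + 14) + 42*121 = (2 + 14) + 5082 = 16 + 5082 = 5098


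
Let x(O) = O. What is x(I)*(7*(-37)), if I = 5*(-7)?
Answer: 9065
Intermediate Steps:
I = -35
x(I)*(7*(-37)) = -245*(-37) = -35*(-259) = 9065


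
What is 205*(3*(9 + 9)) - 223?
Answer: 10847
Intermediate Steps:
205*(3*(9 + 9)) - 223 = 205*(3*18) - 223 = 205*54 - 223 = 11070 - 223 = 10847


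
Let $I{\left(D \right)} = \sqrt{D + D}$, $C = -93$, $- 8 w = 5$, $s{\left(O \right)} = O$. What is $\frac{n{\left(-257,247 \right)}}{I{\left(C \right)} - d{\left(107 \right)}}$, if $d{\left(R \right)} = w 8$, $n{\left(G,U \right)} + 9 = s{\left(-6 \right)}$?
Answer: $- \frac{75}{211} + \frac{15 i \sqrt{186}}{211} \approx -0.35545 + 0.96954 i$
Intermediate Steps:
$n{\left(G,U \right)} = -15$ ($n{\left(G,U \right)} = -9 - 6 = -15$)
$w = - \frac{5}{8}$ ($w = \left(- \frac{1}{8}\right) 5 = - \frac{5}{8} \approx -0.625$)
$d{\left(R \right)} = -5$ ($d{\left(R \right)} = \left(- \frac{5}{8}\right) 8 = -5$)
$I{\left(D \right)} = \sqrt{2} \sqrt{D}$ ($I{\left(D \right)} = \sqrt{2 D} = \sqrt{2} \sqrt{D}$)
$\frac{n{\left(-257,247 \right)}}{I{\left(C \right)} - d{\left(107 \right)}} = - \frac{15}{\sqrt{2} \sqrt{-93} - -5} = - \frac{15}{\sqrt{2} i \sqrt{93} + 5} = - \frac{15}{i \sqrt{186} + 5} = - \frac{15}{5 + i \sqrt{186}}$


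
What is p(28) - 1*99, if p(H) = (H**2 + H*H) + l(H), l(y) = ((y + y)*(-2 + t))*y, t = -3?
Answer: -6371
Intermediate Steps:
l(y) = -10*y**2 (l(y) = ((y + y)*(-2 - 3))*y = ((2*y)*(-5))*y = (-10*y)*y = -10*y**2)
p(H) = -8*H**2 (p(H) = (H**2 + H*H) - 10*H**2 = (H**2 + H**2) - 10*H**2 = 2*H**2 - 10*H**2 = -8*H**2)
p(28) - 1*99 = -8*28**2 - 1*99 = -8*784 - 99 = -6272 - 99 = -6371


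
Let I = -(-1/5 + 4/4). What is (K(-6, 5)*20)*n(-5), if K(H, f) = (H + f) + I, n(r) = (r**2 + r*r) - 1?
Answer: -1764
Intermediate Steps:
n(r) = -1 + 2*r**2 (n(r) = (r**2 + r**2) - 1 = 2*r**2 - 1 = -1 + 2*r**2)
I = -4/5 (I = -(-1*1/5 + 4*(1/4)) = -(-1/5 + 1) = -1*4/5 = -4/5 ≈ -0.80000)
K(H, f) = -4/5 + H + f (K(H, f) = (H + f) - 4/5 = -4/5 + H + f)
(K(-6, 5)*20)*n(-5) = ((-4/5 - 6 + 5)*20)*(-1 + 2*(-5)**2) = (-9/5*20)*(-1 + 2*25) = -36*(-1 + 50) = -36*49 = -1764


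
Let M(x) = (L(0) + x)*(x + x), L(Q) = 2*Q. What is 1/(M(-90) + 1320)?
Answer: 1/17520 ≈ 5.7078e-5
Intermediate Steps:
M(x) = 2*x² (M(x) = (2*0 + x)*(x + x) = (0 + x)*(2*x) = x*(2*x) = 2*x²)
1/(M(-90) + 1320) = 1/(2*(-90)² + 1320) = 1/(2*8100 + 1320) = 1/(16200 + 1320) = 1/17520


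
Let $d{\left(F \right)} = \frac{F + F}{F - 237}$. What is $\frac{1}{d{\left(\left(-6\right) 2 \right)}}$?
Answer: $\frac{83}{8} \approx 10.375$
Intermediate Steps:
$d{\left(F \right)} = \frac{2 F}{-237 + F}$
$\frac{1}{d{\left(\left(-6\right) 2 \right)}} = \frac{1}{2 \left(\left(-6\right) 2\right) \frac{1}{-237 - 12}} = \frac{1}{2 \left(-12\right) \frac{1}{-237 - 12}} = \frac{1}{2 \left(-12\right) \frac{1}{-249}} = \frac{1}{2 \left(-12\right) \left(- \frac{1}{249}\right)} = \frac{1}{\frac{8}{83}} = \frac{83}{8}$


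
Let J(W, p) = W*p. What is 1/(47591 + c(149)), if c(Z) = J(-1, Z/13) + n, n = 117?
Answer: 13/620055 ≈ 2.0966e-5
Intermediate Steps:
c(Z) = 117 - Z/13 (c(Z) = -Z/13 + 117 = 117 - Z/13)
1/(47591 + c(149)) = 1/(47591 + (117 - 1/13*149)) = 1/(47591 + (117 - 149/13)) = 1/(47591 + 1372/13) = 1/(620055/13) = 13/620055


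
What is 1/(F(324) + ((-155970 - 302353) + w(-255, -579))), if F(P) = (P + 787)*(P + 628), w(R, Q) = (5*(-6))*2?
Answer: 1/599289 ≈ 1.6686e-6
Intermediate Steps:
w(R, Q) = -60 (w(R, Q) = -30*2 = -60)
F(P) = (628 + P)*(787 + P) (F(P) = (787 + P)*(628 + P) = (628 + P)*(787 + P))
1/(F(324) + ((-155970 - 302353) + w(-255, -579))) = 1/((494236 + 324**2 + 1415*324) + ((-155970 - 302353) - 60)) = 1/((494236 + 104976 + 458460) + (-458323 - 60)) = 1/(1057672 - 458383) = 1/599289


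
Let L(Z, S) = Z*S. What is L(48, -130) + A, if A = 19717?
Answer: 13477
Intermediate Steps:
L(Z, S) = S*Z
L(48, -130) + A = -130*48 + 19717 = -6240 + 19717 = 13477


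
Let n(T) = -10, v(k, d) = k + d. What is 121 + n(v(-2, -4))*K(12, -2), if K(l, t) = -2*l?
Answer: 361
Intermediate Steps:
v(k, d) = d + k
121 + n(v(-2, -4))*K(12, -2) = 121 - (-20)*12 = 121 - 10*(-24) = 121 + 240 = 361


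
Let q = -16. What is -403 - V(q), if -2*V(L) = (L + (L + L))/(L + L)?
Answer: -1609/4 ≈ -402.25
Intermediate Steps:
V(L) = -3/4 (V(L) = -(L + (L + L))/(2*(L + L)) = -(L + 2*L)/(2*(2*L)) = -3*L*1/(2*L)/2 = -1/2*3/2 = -3/4)
-403 - V(q) = -403 - 1*(-3/4) = -403 + 3/4 = -1609/4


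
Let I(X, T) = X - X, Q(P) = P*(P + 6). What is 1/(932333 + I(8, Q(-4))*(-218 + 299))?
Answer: 1/932333 ≈ 1.0726e-6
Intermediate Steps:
Q(P) = P*(6 + P)
I(X, T) = 0
1/(932333 + I(8, Q(-4))*(-218 + 299)) = 1/(932333 + 0*(-218 + 299)) = 1/(932333 + 0*81) = 1/(932333 + 0) = 1/932333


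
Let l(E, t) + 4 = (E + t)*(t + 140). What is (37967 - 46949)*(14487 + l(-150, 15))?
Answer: 57862044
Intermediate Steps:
l(E, t) = -4 + (140 + t)*(E + t) (l(E, t) = -4 + (E + t)*(t + 140) = -4 + (E + t)*(140 + t) = -4 + (140 + t)*(E + t))
(37967 - 46949)*(14487 + l(-150, 15)) = (37967 - 46949)*(14487 + (-4 + 15**2 + 140*(-150) + 140*15 - 150*15)) = -8982*(14487 + (-4 + 225 - 21000 + 2100 - 2250)) = -8982*(14487 - 20929) = -8982*(-6442) = 57862044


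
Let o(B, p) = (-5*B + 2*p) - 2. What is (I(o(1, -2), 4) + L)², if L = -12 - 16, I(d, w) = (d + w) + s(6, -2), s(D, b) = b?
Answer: 1369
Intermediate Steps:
o(B, p) = -2 - 5*B + 2*p
I(d, w) = -2 + d + w (I(d, w) = (d + w) - 2 = -2 + d + w)
L = -28
(I(o(1, -2), 4) + L)² = ((-2 + (-2 - 5*1 + 2*(-2)) + 4) - 28)² = ((-2 + (-2 - 5 - 4) + 4) - 28)² = ((-2 - 11 + 4) - 28)² = (-9 - 28)² = (-37)² = 1369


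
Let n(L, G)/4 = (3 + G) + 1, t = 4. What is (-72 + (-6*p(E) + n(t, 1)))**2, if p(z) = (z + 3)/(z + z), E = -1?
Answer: 2116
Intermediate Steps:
n(L, G) = 16 + 4*G (n(L, G) = 4*((3 + G) + 1) = 4*(4 + G) = 16 + 4*G)
p(z) = (3 + z)/(2*z) (p(z) = (3 + z)/((2*z)) = (3 + z)*(1/(2*z)) = (3 + z)/(2*z))
(-72 + (-6*p(E) + n(t, 1)))**2 = (-72 + (-3*(3 - 1)/(-1) + (16 + 4*1)))**2 = (-72 + (-3*(-1)*2 + (16 + 4)))**2 = (-72 + (-6*(-1) + 20))**2 = (-72 + (6 + 20))**2 = (-72 + 26)**2 = (-46)**2 = 2116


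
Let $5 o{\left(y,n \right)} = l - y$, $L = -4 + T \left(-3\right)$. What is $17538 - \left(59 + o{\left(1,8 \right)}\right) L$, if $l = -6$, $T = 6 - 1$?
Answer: $\frac{93162}{5} \approx 18632.0$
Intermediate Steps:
$T = 5$
$L = -19$ ($L = -4 + 5 \left(-3\right) = -4 - 15 = -19$)
$o{\left(y,n \right)} = - \frac{6}{5} - \frac{y}{5}$ ($o{\left(y,n \right)} = \frac{-6 - y}{5} = - \frac{6}{5} - \frac{y}{5}$)
$17538 - \left(59 + o{\left(1,8 \right)}\right) L = 17538 - \left(59 - \frac{7}{5}\right) \left(-19\right) = 17538 - \frac{288}{5} \left(-19\right) = 17538 - - \frac{5472}{5} = 17538 + \frac{5472}{5} = \frac{93162}{5}$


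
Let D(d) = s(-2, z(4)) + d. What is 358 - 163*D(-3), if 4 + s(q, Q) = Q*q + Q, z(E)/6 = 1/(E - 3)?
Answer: 2477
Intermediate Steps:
z(E) = 6/(-3 + E) (z(E) = 6/(E - 3) = 6/(-3 + E))
s(q, Q) = -4 + Q + Q*q (s(q, Q) = -4 + (Q*q + Q) = -4 + (Q + Q*q) = -4 + Q + Q*q)
D(d) = -10 + d (D(d) = (-4 + 6/(-3 + 4) + (6/(-3 + 4))*(-2)) + d = (-4 + 6/1 + (6/1)*(-2)) + d = (-4 + 6*1 + (6*1)*(-2)) + d = (-4 + 6 + 6*(-2)) + d = (-4 + 6 - 12) + d = -10 + d)
358 - 163*D(-3) = 358 - 163*(-10 - 3) = 358 - 163*(-13) = 358 + 2119 = 2477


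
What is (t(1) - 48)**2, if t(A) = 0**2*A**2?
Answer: 2304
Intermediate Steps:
t(A) = 0 (t(A) = 0*A**2 = 0)
(t(1) - 48)**2 = (0 - 48)**2 = (-48)**2 = 2304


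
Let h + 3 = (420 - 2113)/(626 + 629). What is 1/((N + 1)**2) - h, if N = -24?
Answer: 2888537/663895 ≈ 4.3509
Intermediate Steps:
h = -5458/1255 (h = -3 + (420 - 2113)/(626 + 629) = -3 - 1693/1255 = -5458/1255 ≈ -4.3490)
1/((N + 1)**2) - h = 1/((-24 + 1)**2) - 1*(-5458/1255) = 1/((-23)**2) + 5458/1255 = 1/529 + 5458/1255 = 2888537/663895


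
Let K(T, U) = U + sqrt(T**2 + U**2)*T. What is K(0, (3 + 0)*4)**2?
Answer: 144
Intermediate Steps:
K(T, U) = U + T*sqrt(T**2 + U**2)
K(0, (3 + 0)*4)**2 = ((3 + 0)*4 + 0*sqrt(0**2 + ((3 + 0)*4)**2))**2 = (3*4 + 0*sqrt(0 + (3*4)**2))**2 = (12 + 0*sqrt(0 + 12**2))**2 = (12 + 0*sqrt(0 + 144))**2 = (12 + 0*sqrt(144))**2 = (12 + 0*12)**2 = (12 + 0)**2 = 12**2 = 144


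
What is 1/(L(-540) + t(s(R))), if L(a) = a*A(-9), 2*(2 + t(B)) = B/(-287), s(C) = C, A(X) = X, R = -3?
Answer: 574/2788495 ≈ 0.00020585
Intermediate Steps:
t(B) = -2 - B/574 (t(B) = -2 + (B/(-287))/2 = -2 + (B*(-1/287))/2 = -2 + (-B/287)/2 = -2 - B/574)
L(a) = -9*a (L(a) = a*(-9) = -9*a)
1/(L(-540) + t(s(R))) = 1/(-9*(-540) + (-2 - 1/574*(-3))) = 1/(4860 + (-2 + 3/574)) = 1/(4860 - 1145/574) = 1/(2788495/574) = 574/2788495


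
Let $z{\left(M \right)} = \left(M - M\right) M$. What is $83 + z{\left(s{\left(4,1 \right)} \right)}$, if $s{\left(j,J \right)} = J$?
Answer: $83$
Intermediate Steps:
$z{\left(M \right)} = 0$ ($z{\left(M \right)} = 0 M = 0$)
$83 + z{\left(s{\left(4,1 \right)} \right)} = 83 + 0 = 83$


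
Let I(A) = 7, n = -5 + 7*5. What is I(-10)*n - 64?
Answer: 146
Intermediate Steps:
n = 30 (n = -5 + 35 = 30)
I(-10)*n - 64 = 7*30 - 64 = 210 - 64 = 146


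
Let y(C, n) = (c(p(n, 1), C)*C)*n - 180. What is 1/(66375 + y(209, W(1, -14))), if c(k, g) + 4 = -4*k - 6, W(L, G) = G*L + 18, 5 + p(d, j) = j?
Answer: 1/71211 ≈ 1.4043e-5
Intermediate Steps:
p(d, j) = -5 + j
W(L, G) = 18 + G*L
c(k, g) = -10 - 4*k (c(k, g) = -4 + (-4*k - 6) = -4 + (-6 - 4*k) = -10 - 4*k)
y(C, n) = -180 + 6*C*n (y(C, n) = ((-10 - 4*(-5 + 1))*C)*n - 180 = ((-10 - 4*(-4))*C)*n - 180 = ((-10 + 16)*C)*n - 180 = (6*C)*n - 180 = 6*C*n - 180 = -180 + 6*C*n)
1/(66375 + y(209, W(1, -14))) = 1/(66375 + (-180 + 6*209*(18 - 14*1))) = 1/(66375 + (-180 + 6*209*(18 - 14))) = 1/(66375 + (-180 + 6*209*4)) = 1/(66375 + (-180 + 5016)) = 1/(66375 + 4836) = 1/71211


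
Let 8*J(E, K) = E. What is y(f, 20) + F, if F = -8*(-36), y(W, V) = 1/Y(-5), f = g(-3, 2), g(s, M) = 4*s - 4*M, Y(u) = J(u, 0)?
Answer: 1432/5 ≈ 286.40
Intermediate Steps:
J(E, K) = E/8
Y(u) = u/8
g(s, M) = -4*M + 4*s
f = -20 (f = -4*2 + 4*(-3) = -8 - 12 = -20)
y(W, V) = -8/5 (y(W, V) = 1/((⅛)*(-5)) = 1/(-5/8) = -8/5)
F = 288
y(f, 20) + F = -8/5 + 288 = 1432/5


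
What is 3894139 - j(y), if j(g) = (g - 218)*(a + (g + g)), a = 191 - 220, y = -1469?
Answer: -1111190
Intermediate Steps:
a = -29
j(g) = (-218 + g)*(-29 + 2*g) (j(g) = (g - 218)*(-29 + (g + g)) = (-218 + g)*(-29 + 2*g))
3894139 - j(y) = 3894139 - (6322 - 465*(-1469) + 2*(-1469)**2) = 3894139 - (6322 + 683085 + 2*2157961) = 3894139 - (6322 + 683085 + 4315922) = 3894139 - 1*5005329 = 3894139 - 5005329 = -1111190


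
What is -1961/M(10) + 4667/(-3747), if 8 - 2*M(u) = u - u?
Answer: -7366535/14988 ≈ -491.50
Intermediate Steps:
M(u) = 4 (M(u) = 4 - (u - u)/2 = 4 - ½*0 = 4 + 0 = 4)
-1961/M(10) + 4667/(-3747) = -1961/4 + 4667/(-3747) = -1961*¼ + 4667*(-1/3747) = -1961/4 - 4667/3747 = -7366535/14988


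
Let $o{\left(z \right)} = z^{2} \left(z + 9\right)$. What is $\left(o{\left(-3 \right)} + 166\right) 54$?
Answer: $11880$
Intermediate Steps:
$o{\left(z \right)} = z^{2} \left(9 + z\right)$
$\left(o{\left(-3 \right)} + 166\right) 54 = \left(\left(-3\right)^{2} \left(9 - 3\right) + 166\right) 54 = \left(9 \cdot 6 + 166\right) 54 = \left(54 + 166\right) 54 = 220 \cdot 54 = 11880$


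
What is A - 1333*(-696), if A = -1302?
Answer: 926466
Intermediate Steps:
A - 1333*(-696) = -1302 - 1333*(-696) = -1302 + 927768 = 926466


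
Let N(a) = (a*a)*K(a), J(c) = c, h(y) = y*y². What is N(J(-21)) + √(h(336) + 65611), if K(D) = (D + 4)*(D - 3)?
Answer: 179928 + 7*√775483 ≈ 1.8609e+5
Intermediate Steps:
h(y) = y³
K(D) = (-3 + D)*(4 + D) (K(D) = (4 + D)*(-3 + D) = (-3 + D)*(4 + D))
N(a) = a²*(-12 + a + a²) (N(a) = (a*a)*(-12 + a + a²) = a²*(-12 + a + a²))
N(J(-21)) + √(h(336) + 65611) = (-21)²*(-12 - 21 + (-21)²) + √(336³ + 65611) = 441*(-12 - 21 + 441) + √(37933056 + 65611) = 441*408 + √37998667 = 179928 + 7*√775483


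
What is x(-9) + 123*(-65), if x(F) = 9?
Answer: -7986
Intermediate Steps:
x(-9) + 123*(-65) = 9 + 123*(-65) = 9 - 7995 = -7986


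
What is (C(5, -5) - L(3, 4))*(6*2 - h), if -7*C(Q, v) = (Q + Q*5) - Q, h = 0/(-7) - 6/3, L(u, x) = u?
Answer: -92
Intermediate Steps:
h = -2 (h = 0*(-⅐) - 6*⅓ = 0 - 2 = -2)
C(Q, v) = -5*Q/7 (C(Q, v) = -((Q + Q*5) - Q)/7 = -((Q + 5*Q) - Q)/7 = -(6*Q - Q)/7 = -5*Q/7)
(C(5, -5) - L(3, 4))*(6*2 - h) = (-5/7*5 - 1*3)*(6*2 - 1*(-2)) = (-25/7 - 3)*(12 + 2) = -46/7*14 = -92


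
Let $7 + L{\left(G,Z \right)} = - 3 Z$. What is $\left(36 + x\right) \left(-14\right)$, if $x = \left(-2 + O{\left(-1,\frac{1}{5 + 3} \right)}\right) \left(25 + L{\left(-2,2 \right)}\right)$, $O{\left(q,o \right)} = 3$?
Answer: $-672$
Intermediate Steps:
$L{\left(G,Z \right)} = -7 - 3 Z$
$x = 12$ ($x = \left(-2 + 3\right) \left(25 - 13\right) = 1 \left(25 - 13\right) = 1 \cdot 12 = 12$)
$\left(36 + x\right) \left(-14\right) = \left(36 + 12\right) \left(-14\right) = 48 \left(-14\right) = -672$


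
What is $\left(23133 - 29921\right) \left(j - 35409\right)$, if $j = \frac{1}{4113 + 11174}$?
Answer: $\frac{3674326629016}{15287} \approx 2.4036 \cdot 10^{8}$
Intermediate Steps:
$j = \frac{1}{15287} \approx 6.5415 \cdot 10^{-5}$
$\left(23133 - 29921\right) \left(j - 35409\right) = \left(23133 - 29921\right) \left(\frac{1}{15287} - 35409\right) = \left(23133 - 29921\right) \left(- \frac{541297382}{15287}\right) = \left(-6788\right) \left(- \frac{541297382}{15287}\right) = \frac{3674326629016}{15287}$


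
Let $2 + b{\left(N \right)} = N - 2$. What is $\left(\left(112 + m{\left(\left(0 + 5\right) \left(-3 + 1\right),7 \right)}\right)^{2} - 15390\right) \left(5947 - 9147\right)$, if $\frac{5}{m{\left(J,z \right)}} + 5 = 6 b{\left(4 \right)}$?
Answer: $9820800$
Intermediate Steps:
$b{\left(N \right)} = -4 + N$ ($b{\left(N \right)} = -2 + \left(N - 2\right) = -2 + \left(-2 + N\right) = -4 + N$)
$m{\left(J,z \right)} = -1$ ($m{\left(J,z \right)} = \frac{5}{-5 + 6 \left(-4 + 4\right)} = \frac{5}{-5 + 6 \cdot 0} = \frac{5}{-5 + 0} = \frac{5}{-5} = 5 \left(- \frac{1}{5}\right) = -1$)
$\left(\left(112 + m{\left(\left(0 + 5\right) \left(-3 + 1\right),7 \right)}\right)^{2} - 15390\right) \left(5947 - 9147\right) = \left(\left(112 - 1\right)^{2} - 15390\right) \left(5947 - 9147\right) = \left(111^{2} - 15390\right) \left(-3200\right) = \left(12321 - 15390\right) \left(-3200\right) = \left(-3069\right) \left(-3200\right) = 9820800$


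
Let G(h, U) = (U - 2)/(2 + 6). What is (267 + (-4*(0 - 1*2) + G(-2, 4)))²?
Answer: 1212201/16 ≈ 75763.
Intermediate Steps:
G(h, U) = -¼ + U/8 (G(h, U) = (-2 + U)/8 = (-2 + U)*(⅛) = -¼ + U/8)
(267 + (-4*(0 - 1*2) + G(-2, 4)))² = (267 + (-4*(0 - 1*2) + (-¼ + (⅛)*4)))² = (267 + (-4*(0 - 2) + (-¼ + ½)))² = (267 + (-4*(-2) + ¼))² = (267 + (8 + ¼))² = (267 + 33/4)² = (1101/4)² = 1212201/16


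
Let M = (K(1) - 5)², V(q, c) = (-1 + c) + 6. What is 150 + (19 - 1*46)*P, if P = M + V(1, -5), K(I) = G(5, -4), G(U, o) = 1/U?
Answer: -11802/25 ≈ -472.08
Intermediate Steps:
K(I) = ⅕ (K(I) = 1/5 = ⅕)
V(q, c) = 5 + c
M = 576/25 (M = (⅕ - 5)² = (-24/5)² = 576/25 ≈ 23.040)
P = 576/25 (P = 576/25 + (5 - 5) = 576/25 + 0 = 576/25 ≈ 23.040)
150 + (19 - 1*46)*P = 150 + (19 - 1*46)*(576/25) = 150 + (19 - 46)*(576/25) = 150 - 27*576/25 = 150 - 15552/25 = -11802/25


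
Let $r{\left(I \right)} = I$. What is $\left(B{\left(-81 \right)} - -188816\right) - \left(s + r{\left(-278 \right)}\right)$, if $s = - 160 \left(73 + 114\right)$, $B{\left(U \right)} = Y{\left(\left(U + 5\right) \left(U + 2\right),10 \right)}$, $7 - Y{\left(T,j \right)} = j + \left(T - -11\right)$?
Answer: $212996$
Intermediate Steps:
$Y{\left(T,j \right)} = -4 - T - j$ ($Y{\left(T,j \right)} = 7 - \left(j + \left(T - -11\right)\right) = 7 - \left(j + \left(T + 11\right)\right) = 7 - \left(j + \left(11 + T\right)\right) = 7 - \left(11 + T + j\right) = -4 - T - j$)
$B{\left(U \right)} = -14 - \left(2 + U\right) \left(5 + U\right)$ ($B{\left(U \right)} = -4 - \left(U + 5\right) \left(U + 2\right) - 10 = -4 - \left(5 + U\right) \left(2 + U\right) - 10 = -4 - \left(2 + U\right) \left(5 + U\right) - 10 = -14 - \left(2 + U\right) \left(5 + U\right)$)
$s = -29920$ ($s = \left(-160\right) 187 = -29920$)
$\left(B{\left(-81 \right)} - -188816\right) - \left(s + r{\left(-278 \right)}\right) = \left(\left(-24 - \left(-81\right)^{2} - -567\right) - -188816\right) - \left(-29920 - 278\right) = \left(\left(-24 - 6561 + 567\right) + 188816\right) - -30198 = \left(\left(-24 - 6561 + 567\right) + 188816\right) + 30198 = \left(-6018 + 188816\right) + 30198 = 182798 + 30198 = 212996$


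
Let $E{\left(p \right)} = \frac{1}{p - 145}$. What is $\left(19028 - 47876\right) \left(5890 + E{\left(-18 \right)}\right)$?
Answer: $- \frac{27696070512}{163} \approx -1.6991 \cdot 10^{8}$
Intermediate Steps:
$E{\left(p \right)} = \frac{1}{-145 + p}$
$\left(19028 - 47876\right) \left(5890 + E{\left(-18 \right)}\right) = \left(19028 - 47876\right) \left(5890 + \frac{1}{-145 - 18}\right) = - 28848 \left(5890 + \frac{1}{-163}\right) = - 28848 \left(5890 - \frac{1}{163}\right) = \left(-28848\right) \frac{960069}{163} = - \frac{27696070512}{163}$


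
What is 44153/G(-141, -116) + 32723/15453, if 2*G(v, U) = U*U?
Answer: 902456653/103967784 ≈ 8.6802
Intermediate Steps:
G(v, U) = U²/2 (G(v, U) = (U*U)/2 = U²/2)
44153/G(-141, -116) + 32723/15453 = 44153/(((½)*(-116)²)) + 32723/15453 = 44153/(((½)*13456)) + 32723*(1/15453) = 44153/6728 + 32723/15453 = 902456653/103967784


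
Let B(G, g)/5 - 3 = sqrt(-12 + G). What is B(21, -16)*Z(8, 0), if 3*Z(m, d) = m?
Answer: 80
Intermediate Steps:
B(G, g) = 15 + 5*sqrt(-12 + G)
Z(m, d) = m/3
B(21, -16)*Z(8, 0) = (15 + 5*sqrt(-12 + 21))*((1/3)*8) = (15 + 5*sqrt(9))*(8/3) = (15 + 5*3)*(8/3) = (15 + 15)*(8/3) = 30*(8/3) = 80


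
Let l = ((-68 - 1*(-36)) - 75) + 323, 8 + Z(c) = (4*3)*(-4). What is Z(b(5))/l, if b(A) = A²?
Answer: -7/27 ≈ -0.25926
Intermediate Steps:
Z(c) = -56 (Z(c) = -8 + (4*3)*(-4) = -8 + 12*(-4) = -8 - 48 = -56)
l = 216 (l = ((-68 + 36) - 75) + 323 = (-32 - 75) + 323 = -107 + 323 = 216)
Z(b(5))/l = -56/216 = -56*1/216 = -7/27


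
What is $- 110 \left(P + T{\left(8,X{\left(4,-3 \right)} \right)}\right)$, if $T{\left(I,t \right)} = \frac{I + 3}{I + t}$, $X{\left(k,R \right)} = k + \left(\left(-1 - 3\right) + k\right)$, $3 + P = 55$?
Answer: $- \frac{34925}{6} \approx -5820.8$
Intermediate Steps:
$P = 52$ ($P = -3 + 55 = 52$)
$X{\left(k,R \right)} = -4 + 2 k$ ($X{\left(k,R \right)} = k + \left(-4 + k\right) = -4 + 2 k$)
$T{\left(I,t \right)} = \frac{3 + I}{I + t}$
$- 110 \left(P + T{\left(8,X{\left(4,-3 \right)} \right)}\right) = - 110 \left(52 + \frac{3 + 8}{8 + \left(-4 + 2 \cdot 4\right)}\right) = - 110 \left(52 + \frac{1}{8 + \left(-4 + 8\right)} 11\right) = - 110 \left(52 + \frac{1}{8 + 4} \cdot 11\right) = - 110 \left(52 + \frac{1}{12} \cdot 11\right) = - 110 \left(52 + \frac{11}{12}\right) = \left(-110\right) \frac{635}{12} = - \frac{34925}{6}$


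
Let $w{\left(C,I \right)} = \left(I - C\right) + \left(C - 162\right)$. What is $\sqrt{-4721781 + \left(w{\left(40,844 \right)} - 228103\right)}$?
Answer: $i \sqrt{4949202} \approx 2224.7 i$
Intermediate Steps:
$w{\left(C,I \right)} = -162 + I$ ($w{\left(C,I \right)} = \left(I - C\right) + \left(C - 162\right) = \left(I - C\right) + \left(-162 + C\right) = -162 + I$)
$\sqrt{-4721781 + \left(w{\left(40,844 \right)} - 228103\right)} = \sqrt{-4721781 + \left(\left(-162 + 844\right) - 228103\right)} = \sqrt{-4721781 + \left(682 - 228103\right)} = \sqrt{-4721781 - 227421} = \sqrt{-4949202} = i \sqrt{4949202}$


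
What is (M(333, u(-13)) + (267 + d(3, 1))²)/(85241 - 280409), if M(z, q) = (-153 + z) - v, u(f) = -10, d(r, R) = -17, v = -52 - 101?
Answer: -3307/10272 ≈ -0.32194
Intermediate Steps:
v = -153
M(z, q) = z (M(z, q) = (-153 + z) - 1*(-153) = (-153 + z) + 153 = z)
(M(333, u(-13)) + (267 + d(3, 1))²)/(85241 - 280409) = (333 + (267 - 17)²)/(85241 - 280409) = (333 + 250²)/(-195168) = (333 + 62500)*(-1/195168) = 62833*(-1/195168) = -3307/10272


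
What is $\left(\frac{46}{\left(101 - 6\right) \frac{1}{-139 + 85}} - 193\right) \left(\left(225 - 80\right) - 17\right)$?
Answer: $- \frac{2664832}{95} \approx -28051.0$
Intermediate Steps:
$\left(\frac{46}{\left(101 - 6\right) \frac{1}{-139 + 85}} - 193\right) \left(\left(225 - 80\right) - 17\right) = \left(\frac{46}{95 \frac{1}{-54}} - 193\right) \left(\left(225 - 80\right) - 17\right) = \left(\frac{46}{95 \left(- \frac{1}{54}\right)} - 193\right) \left(145 - 17\right) = \left(\frac{46}{- \frac{95}{54}} - 193\right) 128 = \left(46 \left(- \frac{54}{95}\right) - 193\right) 128 = \left(- \frac{2484}{95} - 193\right) 128 = \left(- \frac{20819}{95}\right) 128 = - \frac{2664832}{95}$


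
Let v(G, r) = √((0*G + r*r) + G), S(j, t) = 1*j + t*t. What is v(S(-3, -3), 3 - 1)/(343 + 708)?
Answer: √10/1051 ≈ 0.0030088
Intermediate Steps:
S(j, t) = j + t²
v(G, r) = √(G + r²) (v(G, r) = √((0 + r²) + G) = √(r² + G) = √(G + r²))
v(S(-3, -3), 3 - 1)/(343 + 708) = √((-3 + (-3)²) + (3 - 1)²)/(343 + 708) = √((-3 + 9) + 2²)/1051 = √(6 + 4)/1051 = √10/1051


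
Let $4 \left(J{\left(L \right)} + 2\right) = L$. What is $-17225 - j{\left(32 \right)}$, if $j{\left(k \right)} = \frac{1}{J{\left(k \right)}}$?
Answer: $- \frac{103351}{6} \approx -17225.0$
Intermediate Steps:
$J{\left(L \right)} = -2 + \frac{L}{4}$
$j{\left(k \right)} = \frac{1}{-2 + \frac{k}{4}}$
$-17225 - j{\left(32 \right)} = -17225 - \frac{4}{-8 + 32} = -17225 - \frac{4}{24} = -17225 - 4 \cdot \frac{1}{24} = -17225 - \frac{1}{6} = - \frac{103351}{6}$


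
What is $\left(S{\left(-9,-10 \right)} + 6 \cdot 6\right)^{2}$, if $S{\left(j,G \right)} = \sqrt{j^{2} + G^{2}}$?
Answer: $\left(36 + \sqrt{181}\right)^{2} \approx 2445.7$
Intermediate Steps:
$S{\left(j,G \right)} = \sqrt{G^{2} + j^{2}}$
$\left(S{\left(-9,-10 \right)} + 6 \cdot 6\right)^{2} = \left(\sqrt{\left(-10\right)^{2} + \left(-9\right)^{2}} + 6 \cdot 6\right)^{2} = \left(\sqrt{100 + 81} + 36\right)^{2} = \left(\sqrt{181} + 36\right)^{2} = \left(36 + \sqrt{181}\right)^{2}$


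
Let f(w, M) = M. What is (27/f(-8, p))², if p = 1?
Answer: 729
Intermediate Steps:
(27/f(-8, p))² = (27/1)² = (27*1)² = 27² = 729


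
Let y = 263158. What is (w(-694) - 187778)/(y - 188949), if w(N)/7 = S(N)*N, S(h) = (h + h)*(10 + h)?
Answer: -4612334114/74209 ≈ -62153.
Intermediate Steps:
S(h) = 2*h*(10 + h) (S(h) = (2*h)*(10 + h) = 2*h*(10 + h))
w(N) = 14*N**2*(10 + N) (w(N) = 7*((2*N*(10 + N))*N) = 7*(2*N**2*(10 + N)) = 14*N**2*(10 + N))
(w(-694) - 187778)/(y - 188949) = (14*(-694)**2*(10 - 694) - 187778)/(263158 - 188949) = (14*481636*(-684) - 187778)/74209 = (-4612146336 - 187778)*(1/74209) = -4612334114*1/74209 = -4612334114/74209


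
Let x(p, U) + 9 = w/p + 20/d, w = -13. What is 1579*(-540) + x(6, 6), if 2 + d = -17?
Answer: -97204633/114 ≈ -8.5267e+5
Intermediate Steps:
d = -19 (d = -2 - 17 = -19)
x(p, U) = -191/19 - 13/p (x(p, U) = -9 + (-13/p + 20/(-19)) = -9 + (-13/p + 20*(-1/19)) = -9 + (-13/p - 20/19) = -9 + (-20/19 - 13/p) = -191/19 - 13/p)
1579*(-540) + x(6, 6) = 1579*(-540) + (-191/19 - 13/6) = -852660 + (-191/19 - 13*1/6) = -852660 + (-191/19 - 13/6) = -852660 - 1393/114 = -97204633/114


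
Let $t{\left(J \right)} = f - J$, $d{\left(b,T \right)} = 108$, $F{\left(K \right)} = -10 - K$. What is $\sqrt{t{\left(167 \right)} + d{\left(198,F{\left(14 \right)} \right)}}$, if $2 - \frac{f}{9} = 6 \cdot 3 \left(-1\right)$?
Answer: $11$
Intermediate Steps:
$f = 180$ ($f = 18 - 9 \cdot 6 \cdot 3 \left(-1\right) = 18 - 9 \cdot 18 \left(-1\right) = 18 - -162 = 18 + 162 = 180$)
$t{\left(J \right)} = 180 - J$
$\sqrt{t{\left(167 \right)} + d{\left(198,F{\left(14 \right)} \right)}} = \sqrt{\left(180 - 167\right) + 108} = \sqrt{13 + 108} = \sqrt{121} = 11$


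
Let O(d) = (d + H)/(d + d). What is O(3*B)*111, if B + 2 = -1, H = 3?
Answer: 37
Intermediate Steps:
B = -3 (B = -2 - 1 = -3)
O(d) = (3 + d)/(2*d) (O(d) = (d + 3)/(d + d) = (3 + d)/((2*d)) = (3 + d)*(1/(2*d)) = (3 + d)/(2*d))
O(3*B)*111 = ((3 + 3*(-3))/(2*((3*(-3)))))*111 = ((½)*(3 - 9)/(-9))*111 = ((½)*(-⅑)*(-6))*111 = (⅓)*111 = 37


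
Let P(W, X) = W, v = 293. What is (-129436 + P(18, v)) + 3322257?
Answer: 3192839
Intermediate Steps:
(-129436 + P(18, v)) + 3322257 = (-129436 + 18) + 3322257 = -129418 + 3322257 = 3192839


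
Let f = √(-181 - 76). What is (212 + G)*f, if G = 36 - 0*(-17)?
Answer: 248*I*√257 ≈ 3975.7*I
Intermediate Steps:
f = I*√257 (f = √(-257) = I*√257 ≈ 16.031*I)
G = 36 (G = 36 - 1*0 = 36 + 0 = 36)
(212 + G)*f = (212 + 36)*(I*√257) = 248*(I*√257) = 248*I*√257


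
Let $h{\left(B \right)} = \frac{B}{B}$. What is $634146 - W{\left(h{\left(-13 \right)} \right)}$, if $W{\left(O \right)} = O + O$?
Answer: $634144$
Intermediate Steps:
$h{\left(B \right)} = 1$
$W{\left(O \right)} = 2 O$
$634146 - W{\left(h{\left(-13 \right)} \right)} = 634146 - 2 \cdot 1 = 634146 - 2 = 634144$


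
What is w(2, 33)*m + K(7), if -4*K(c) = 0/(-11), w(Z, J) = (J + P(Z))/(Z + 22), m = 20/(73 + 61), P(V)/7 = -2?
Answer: 95/804 ≈ 0.11816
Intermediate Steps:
P(V) = -14 (P(V) = 7*(-2) = -14)
m = 10/67 (m = 20/134 = 20*(1/134) = 10/67 ≈ 0.14925)
w(Z, J) = (-14 + J)/(22 + Z) (w(Z, J) = (J - 14)/(Z + 22) = (-14 + J)/(22 + Z))
K(c) = 0 (K(c) = -0/(-11) = -0*(-1)/11 = -1/4*0 = 0)
w(2, 33)*m + K(7) = ((-14 + 33)/(22 + 2))*(10/67) + 0 = (19/24)*(10/67) + 0 = 95/804 + 0 = 95/804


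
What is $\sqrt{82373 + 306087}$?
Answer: $2 \sqrt{97115} \approx 623.27$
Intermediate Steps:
$\sqrt{82373 + 306087} = \sqrt{388460} = 2 \sqrt{97115}$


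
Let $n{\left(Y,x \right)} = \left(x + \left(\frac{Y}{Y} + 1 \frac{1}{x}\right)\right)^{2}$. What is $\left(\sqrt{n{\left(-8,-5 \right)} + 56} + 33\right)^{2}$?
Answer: $\frac{\left(165 + \sqrt{1841}\right)^{2}}{25} \approx 1729.0$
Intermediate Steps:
$n{\left(Y,x \right)} = \left(1 + x + \frac{1}{x}\right)^{2}$ ($n{\left(Y,x \right)} = \left(x + \left(1 + \frac{1}{x}\right)\right)^{2} = \left(1 + x + \frac{1}{x}\right)^{2}$)
$\left(\sqrt{n{\left(-8,-5 \right)} + 56} + 33\right)^{2} = \left(\sqrt{\frac{\left(1 - 5 + \left(-5\right)^{2}\right)^{2}}{25} + 56} + 33\right)^{2} = \left(\sqrt{\frac{\left(1 - 5 + 25\right)^{2}}{25} + 56} + 33\right)^{2} = \left(\sqrt{\frac{21^{2}}{25} + 56} + 33\right)^{2} = \left(\sqrt{\frac{1}{25} \cdot 441 + 56} + 33\right)^{2} = \left(\sqrt{\frac{441}{25} + 56} + 33\right)^{2} = \left(\sqrt{\frac{1841}{25}} + 33\right)^{2} = \left(\frac{\sqrt{1841}}{5} + 33\right)^{2} = \left(33 + \frac{\sqrt{1841}}{5}\right)^{2}$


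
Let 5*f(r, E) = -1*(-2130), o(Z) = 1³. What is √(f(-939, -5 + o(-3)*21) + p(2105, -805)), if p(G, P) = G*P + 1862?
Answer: I*√1692237 ≈ 1300.9*I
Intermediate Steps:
o(Z) = 1
p(G, P) = 1862 + G*P
f(r, E) = 426 (f(r, E) = (-1*(-2130))/5 = (⅕)*2130 = 426)
√(f(-939, -5 + o(-3)*21) + p(2105, -805)) = √(426 + (1862 + 2105*(-805))) = √(426 + (1862 - 1694525)) = √(426 - 1692663) = √(-1692237) = I*√1692237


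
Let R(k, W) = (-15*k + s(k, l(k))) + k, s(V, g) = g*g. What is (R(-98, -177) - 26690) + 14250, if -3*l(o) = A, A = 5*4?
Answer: -99212/9 ≈ -11024.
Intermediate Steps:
A = 20
l(o) = -20/3 (l(o) = -⅓*20 = -20/3)
s(V, g) = g²
R(k, W) = 400/9 - 14*k (R(k, W) = (-15*k + (-20/3)²) + k = (-15*k + 400/9) + k = (400/9 - 15*k) + k = 400/9 - 14*k)
(R(-98, -177) - 26690) + 14250 = ((400/9 - 14*(-98)) - 26690) + 14250 = ((400/9 + 1372) - 26690) + 14250 = (12748/9 - 26690) + 14250 = -227462/9 + 14250 = -99212/9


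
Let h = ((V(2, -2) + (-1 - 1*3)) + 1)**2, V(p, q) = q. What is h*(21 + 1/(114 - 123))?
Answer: 4700/9 ≈ 522.22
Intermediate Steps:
h = 25 (h = ((-2 + (-1 - 1*3)) + 1)**2 = ((-2 + (-1 - 3)) + 1)**2 = ((-2 - 4) + 1)**2 = (-6 + 1)**2 = (-5)**2 = 25)
h*(21 + 1/(114 - 123)) = 25*(21 + 1/(114 - 123)) = 25*(21 + 1/(-9)) = 25*(21 - 1/9) = 25*(188/9) = 4700/9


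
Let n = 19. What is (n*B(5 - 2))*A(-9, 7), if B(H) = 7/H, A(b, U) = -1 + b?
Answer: -1330/3 ≈ -443.33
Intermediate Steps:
(n*B(5 - 2))*A(-9, 7) = (19*(7/(5 - 2)))*(-1 - 9) = (19*(7/3))*(-10) = (133/3)*(-10) = -1330/3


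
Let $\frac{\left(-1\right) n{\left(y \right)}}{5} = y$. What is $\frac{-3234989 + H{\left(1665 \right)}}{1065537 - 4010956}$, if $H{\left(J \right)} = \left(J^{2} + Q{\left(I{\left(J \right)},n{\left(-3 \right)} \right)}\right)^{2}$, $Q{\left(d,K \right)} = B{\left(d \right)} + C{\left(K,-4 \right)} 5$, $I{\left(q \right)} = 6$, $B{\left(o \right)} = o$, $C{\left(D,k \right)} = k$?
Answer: $- \frac{7685150593532}{2945419} \approx -2.6092 \cdot 10^{6}$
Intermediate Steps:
$n{\left(y \right)} = - 5 y$
$Q{\left(d,K \right)} = -20 + d$ ($Q{\left(d,K \right)} = d - 20 = -20 + d$)
$H{\left(J \right)} = \left(-14 + J^{2}\right)^{2}$ ($H{\left(J \right)} = \left(J^{2} + \left(-20 + 6\right)\right)^{2} = \left(J^{2} - 14\right)^{2} = \left(-14 + J^{2}\right)^{2}$)
$\frac{-3234989 + H{\left(1665 \right)}}{1065537 - 4010956} = \frac{-3234989 + \left(-14 + 1665^{2}\right)^{2}}{1065537 - 4010956} = \frac{-3234989 + \left(-14 + 2772225\right)^{2}}{-2945419} = \left(-3234989 + 2772211^{2}\right) \left(- \frac{1}{2945419}\right) = \left(-3234989 + 7685153828521\right) \left(- \frac{1}{2945419}\right) = 7685150593532 \left(- \frac{1}{2945419}\right) = - \frac{7685150593532}{2945419}$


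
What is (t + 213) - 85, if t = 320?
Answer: 448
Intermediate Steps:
(t + 213) - 85 = (320 + 213) - 85 = 533 - 85 = 448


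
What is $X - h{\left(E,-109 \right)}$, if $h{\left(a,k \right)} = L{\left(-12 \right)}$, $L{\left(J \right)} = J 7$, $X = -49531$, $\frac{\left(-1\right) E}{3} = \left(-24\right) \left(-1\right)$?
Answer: $-49447$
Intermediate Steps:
$E = -72$ ($E = - 3 \left(\left(-24\right) \left(-1\right)\right) = \left(-3\right) 24 = -72$)
$L{\left(J \right)} = 7 J$
$h{\left(a,k \right)} = -84$ ($h{\left(a,k \right)} = 7 \left(-12\right) = -84$)
$X - h{\left(E,-109 \right)} = -49531 - -84 = -49531 + 84 = -49447$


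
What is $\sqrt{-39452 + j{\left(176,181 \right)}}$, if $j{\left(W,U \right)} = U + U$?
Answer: $i \sqrt{39090} \approx 197.71 i$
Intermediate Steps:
$j{\left(W,U \right)} = 2 U$
$\sqrt{-39452 + j{\left(176,181 \right)}} = \sqrt{-39452 + 2 \cdot 181} = \sqrt{-39452 + 362} = \sqrt{-39090} = i \sqrt{39090}$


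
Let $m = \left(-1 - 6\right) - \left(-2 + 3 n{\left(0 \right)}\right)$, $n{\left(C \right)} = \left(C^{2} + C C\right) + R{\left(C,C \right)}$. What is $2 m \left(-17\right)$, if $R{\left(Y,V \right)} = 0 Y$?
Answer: $170$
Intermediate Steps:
$R{\left(Y,V \right)} = 0$
$n{\left(C \right)} = 2 C^{2}$ ($n{\left(C \right)} = \left(C^{2} + C C\right) + 0 = \left(C^{2} + C^{2}\right) + 0 = 2 C^{2} + 0 = 2 C^{2}$)
$m = -5$ ($m = \left(-1 - 6\right) + \left(2 - 3 \cdot 2 \cdot 0^{2}\right) = -7 + \left(2 - 3 \cdot 2 \cdot 0\right) = -7 + \left(2 - 0\right) = -7 + \left(2 + 0\right) = -7 + 2 = -5$)
$2 m \left(-17\right) = 2 \left(-5\right) \left(-17\right) = \left(-10\right) \left(-17\right) = 170$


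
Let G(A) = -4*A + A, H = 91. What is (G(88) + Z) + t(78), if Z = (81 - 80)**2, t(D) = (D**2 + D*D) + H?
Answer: 11996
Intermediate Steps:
t(D) = 91 + 2*D**2 (t(D) = (D**2 + D*D) + 91 = (D**2 + D**2) + 91 = 2*D**2 + 91 = 91 + 2*D**2)
G(A) = -3*A
Z = 1 (Z = 1**2 = 1)
(G(88) + Z) + t(78) = (-3*88 + 1) + (91 + 2*78**2) = (-264 + 1) + (91 + 2*6084) = -263 + (91 + 12168) = -263 + 12259 = 11996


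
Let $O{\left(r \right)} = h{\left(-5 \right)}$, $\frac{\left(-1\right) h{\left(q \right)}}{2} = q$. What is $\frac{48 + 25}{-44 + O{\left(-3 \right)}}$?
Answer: $- \frac{73}{34} \approx -2.1471$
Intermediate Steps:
$h{\left(q \right)} = - 2 q$
$O{\left(r \right)} = 10$ ($O{\left(r \right)} = \left(-2\right) \left(-5\right) = 10$)
$\frac{48 + 25}{-44 + O{\left(-3 \right)}} = \frac{48 + 25}{-44 + 10} = \frac{1}{-34} \cdot 73 = \left(- \frac{1}{34}\right) 73 = - \frac{73}{34}$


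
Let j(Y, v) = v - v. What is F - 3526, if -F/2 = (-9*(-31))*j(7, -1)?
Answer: -3526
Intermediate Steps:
j(Y, v) = 0
F = 0 (F = -2*(-9*(-31))*0 = -558*0 = -2*0 = 0)
F - 3526 = 0 - 3526 = -3526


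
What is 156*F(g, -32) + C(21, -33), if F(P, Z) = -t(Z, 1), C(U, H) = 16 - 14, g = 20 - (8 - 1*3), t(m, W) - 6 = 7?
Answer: -2026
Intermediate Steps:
t(m, W) = 13 (t(m, W) = 6 + 7 = 13)
g = 15 (g = 20 - (8 - 3) = 20 - 1*5 = 20 - 5 = 15)
C(U, H) = 2
F(P, Z) = -13 (F(P, Z) = -1*13 = -13)
156*F(g, -32) + C(21, -33) = 156*(-13) + 2 = -2028 + 2 = -2026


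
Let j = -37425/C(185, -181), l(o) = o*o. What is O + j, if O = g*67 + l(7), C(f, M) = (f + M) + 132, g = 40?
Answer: 333719/136 ≈ 2453.8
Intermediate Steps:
l(o) = o²
C(f, M) = 132 + M + f (C(f, M) = (M + f) + 132 = 132 + M + f)
j = -37425/136 (j = -37425/(132 - 181 + 185) = -37425/136 ≈ -275.18)
O = 2729 (O = 40*67 + 7² = 2680 + 49 = 2729)
O + j = 2729 - 37425/136 = 333719/136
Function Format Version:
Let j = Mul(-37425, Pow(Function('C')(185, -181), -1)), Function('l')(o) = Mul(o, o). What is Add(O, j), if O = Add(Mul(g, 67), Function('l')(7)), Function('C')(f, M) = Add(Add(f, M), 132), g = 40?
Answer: Rational(333719, 136) ≈ 2453.8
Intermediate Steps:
Function('l')(o) = Pow(o, 2)
Function('C')(f, M) = Add(132, M, f) (Function('C')(f, M) = Add(Add(M, f), 132) = Add(132, M, f))
j = Rational(-37425, 136) (j = Mul(-37425, Pow(Add(132, -181, 185), -1)) = Mul(-37425, Pow(136, -1)) = Mul(-37425, Rational(1, 136)) = Rational(-37425, 136) ≈ -275.18)
O = 2729 (O = Add(Mul(40, 67), Pow(7, 2)) = Add(2680, 49) = 2729)
Add(O, j) = Add(2729, Rational(-37425, 136)) = Rational(333719, 136)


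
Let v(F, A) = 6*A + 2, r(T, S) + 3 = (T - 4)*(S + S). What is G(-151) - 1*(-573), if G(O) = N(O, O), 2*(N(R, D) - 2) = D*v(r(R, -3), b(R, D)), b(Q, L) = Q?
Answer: 68827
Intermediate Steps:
r(T, S) = -3 + 2*S*(-4 + T) (r(T, S) = -3 + (T - 4)*(S + S) = -3 + (-4 + T)*(2*S) = -3 + 2*S*(-4 + T))
v(F, A) = 2 + 6*A
N(R, D) = 2 + D*(2 + 6*R)/2 (N(R, D) = 2 + (D*(2 + 6*R))/2 = 2 + D*(2 + 6*R)/2)
G(O) = 2 + O*(1 + 3*O)
G(-151) - 1*(-573) = (2 - 151*(1 + 3*(-151))) - 1*(-573) = (2 - 151*(1 - 453)) + 573 = (2 - 151*(-452)) + 573 = (2 + 68252) + 573 = 68254 + 573 = 68827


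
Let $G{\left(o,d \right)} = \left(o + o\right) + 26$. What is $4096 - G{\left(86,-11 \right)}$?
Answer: $3898$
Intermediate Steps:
$G{\left(o,d \right)} = 26 + 2 o$ ($G{\left(o,d \right)} = 2 o + 26 = 26 + 2 o$)
$4096 - G{\left(86,-11 \right)} = 4096 - \left(26 + 2 \cdot 86\right) = 4096 - \left(26 + 172\right) = 4096 - 198 = 3898$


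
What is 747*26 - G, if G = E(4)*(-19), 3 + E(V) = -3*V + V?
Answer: 19213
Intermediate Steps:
E(V) = -3 - 2*V (E(V) = -3 + (-3*V + V) = -3 - 2*V)
G = 209 (G = (-3 - 2*4)*(-19) = (-3 - 8)*(-19) = -11*(-19) = 209)
747*26 - G = 747*26 - 1*209 = 19422 - 209 = 19213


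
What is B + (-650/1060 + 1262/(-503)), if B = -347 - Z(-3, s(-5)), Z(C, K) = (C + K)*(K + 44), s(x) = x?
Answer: -2032597/53318 ≈ -38.122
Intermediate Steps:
Z(C, K) = (44 + K)*(C + K) (Z(C, K) = (C + K)*(44 + K) = (44 + K)*(C + K))
B = -35 (B = -347 - ((-5)² + 44*(-3) + 44*(-5) - 3*(-5)) = -347 - (25 - 132 - 220 + 15) = -347 - 1*(-312) = -347 + 312 = -35)
B + (-650/1060 + 1262/(-503)) = -35 + (-650/1060 + 1262/(-503)) = -35 + (-650*1/1060 + 1262*(-1/503)) = -35 + (-65/106 - 1262/503) = -35 - 166467/53318 = -2032597/53318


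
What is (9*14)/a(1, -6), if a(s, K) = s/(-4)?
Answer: -504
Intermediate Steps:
a(s, K) = -s/4 (a(s, K) = s*(-1/4) = -s/4)
(9*14)/a(1, -6) = (9*14)/((-1/4*1)) = 126/(-1/4) = 126*(-4) = -504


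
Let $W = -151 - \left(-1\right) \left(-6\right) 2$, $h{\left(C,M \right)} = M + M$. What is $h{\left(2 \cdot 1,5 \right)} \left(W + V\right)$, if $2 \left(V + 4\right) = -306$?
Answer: $-3200$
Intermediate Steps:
$h{\left(C,M \right)} = 2 M$
$V = -157$ ($V = -4 + \frac{1}{2} \left(-306\right) = -4 - 153 = -157$)
$W = -163$ ($W = -151 - 6 \cdot 2 = -151 - 12 = -163$)
$h{\left(2 \cdot 1,5 \right)} \left(W + V\right) = 2 \cdot 5 \left(-163 - 157\right) = 10 \left(-320\right) = -3200$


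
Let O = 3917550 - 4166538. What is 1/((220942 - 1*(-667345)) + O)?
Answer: 1/639299 ≈ 1.5642e-6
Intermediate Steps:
O = -248988
1/((220942 - 1*(-667345)) + O) = 1/((220942 - 1*(-667345)) - 248988) = 1/((220942 + 667345) - 248988) = 1/(888287 - 248988) = 1/639299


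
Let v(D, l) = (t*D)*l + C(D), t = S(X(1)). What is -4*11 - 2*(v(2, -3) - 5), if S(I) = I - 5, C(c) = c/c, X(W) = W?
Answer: -84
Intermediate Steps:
C(c) = 1
S(I) = -5 + I
t = -4 (t = -5 + 1 = -4)
v(D, l) = 1 - 4*D*l (v(D, l) = (-4*D)*l + 1 = -4*D*l + 1 = 1 - 4*D*l)
-4*11 - 2*(v(2, -3) - 5) = -4*11 - 2*((1 - 4*2*(-3)) - 5) = -44 - 2*((1 + 24) - 5) = -44 - 2*(25 - 5) = -44 - 2*20 = -44 - 40 = -84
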